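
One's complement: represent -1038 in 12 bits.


Original: 010000001110
Invert all bits:
  bit 0: 0 → 1
  bit 1: 1 → 0
  bit 2: 0 → 1
  bit 3: 0 → 1
  bit 4: 0 → 1
  bit 5: 0 → 1
  bit 6: 0 → 1
  bit 7: 0 → 1
  bit 8: 1 → 0
  bit 9: 1 → 0
  bit 10: 1 → 0
  bit 11: 0 → 1
= 101111110001


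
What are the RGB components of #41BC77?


Hex: #41BC77
R = 41₁₆ = 65
G = BC₁₆ = 188
B = 77₁₆ = 119
= RGB(65, 188, 119)


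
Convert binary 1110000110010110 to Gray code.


Binary: 1110000110010110
Gray code: G = B XOR (B >> 1)
B >> 1 = 0111000011001011
1110000110010110 XOR 0111000011001011:
  1 XOR 0 = 1
  1 XOR 1 = 0
  1 XOR 1 = 0
  0 XOR 1 = 1
  0 XOR 0 = 0
  0 XOR 0 = 0
  0 XOR 0 = 0
  1 XOR 0 = 1
  1 XOR 1 = 0
  0 XOR 1 = 1
  0 XOR 0 = 0
  1 XOR 0 = 1
  0 XOR 1 = 1
  1 XOR 0 = 1
  1 XOR 1 = 0
  0 XOR 1 = 1
= 1001000101011101


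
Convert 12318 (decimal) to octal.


Divide by 8 repeatedly:
12318 ÷ 8 = 1539 remainder 6
1539 ÷ 8 = 192 remainder 3
192 ÷ 8 = 24 remainder 0
24 ÷ 8 = 3 remainder 0
3 ÷ 8 = 0 remainder 3
Reading remainders bottom-up:
= 0o30036


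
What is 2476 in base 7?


Divide by 7 repeatedly:
2476 ÷ 7 = 353 remainder 5
353 ÷ 7 = 50 remainder 3
50 ÷ 7 = 7 remainder 1
7 ÷ 7 = 1 remainder 0
1 ÷ 7 = 0 remainder 1
Reading remainders bottom-up:
= 10135


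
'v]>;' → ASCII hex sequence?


String: 'v]>;'  (4 characters)
Per-character ASCII lookup:
  'v': lowercase starts at 97: 'v' = 97 + 21 = 118 → 0x76
  ']': special character: ']' = 93 → 0x5D
  '>': special character: '>' = 62 → 0x3E
  ';': special character: ';' = 59 → 0x3B
= 0x76 0x5D 0x3E 0x3B


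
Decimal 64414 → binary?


Divide by 2 repeatedly:
64414 ÷ 2 = 32207 remainder 0
32207 ÷ 2 = 16103 remainder 1
16103 ÷ 2 = 8051 remainder 1
8051 ÷ 2 = 4025 remainder 1
4025 ÷ 2 = 2012 remainder 1
2012 ÷ 2 = 1006 remainder 0
1006 ÷ 2 = 503 remainder 0
503 ÷ 2 = 251 remainder 1
251 ÷ 2 = 125 remainder 1
125 ÷ 2 = 62 remainder 1
62 ÷ 2 = 31 remainder 0
31 ÷ 2 = 15 remainder 1
15 ÷ 2 = 7 remainder 1
7 ÷ 2 = 3 remainder 1
3 ÷ 2 = 1 remainder 1
1 ÷ 2 = 0 remainder 1
Reading remainders bottom-up:
= 1111101110011110


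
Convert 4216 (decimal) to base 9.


Divide by 9 repeatedly:
4216 ÷ 9 = 468 remainder 4
468 ÷ 9 = 52 remainder 0
52 ÷ 9 = 5 remainder 7
5 ÷ 9 = 0 remainder 5
Reading remainders bottom-up:
= 5704


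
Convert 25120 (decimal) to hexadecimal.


Divide by 16 repeatedly:
25120 ÷ 16 = 1570 remainder 0 (0)
1570 ÷ 16 = 98 remainder 2 (2)
98 ÷ 16 = 6 remainder 2 (2)
6 ÷ 16 = 0 remainder 6 (6)
Reading remainders bottom-up:
= 0x6220


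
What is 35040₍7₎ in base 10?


Positional values (base 7):
  0 × 7^0 = 0 × 1 = 0
  4 × 7^1 = 4 × 7 = 28
  0 × 7^2 = 0 × 49 = 0
  5 × 7^3 = 5 × 343 = 1715
  3 × 7^4 = 3 × 2401 = 7203
Sum = 0 + 28 + 0 + 1715 + 7203
= 8946


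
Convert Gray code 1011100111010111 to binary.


Gray code: 1011100111010111
MSB stays the same: 1
Each subsequent bit = prev_binary XOR current_gray:
  B[1] = 1 XOR 0 = 1
  B[2] = 1 XOR 1 = 0
  B[3] = 0 XOR 1 = 1
  B[4] = 1 XOR 1 = 0
  B[5] = 0 XOR 0 = 0
  B[6] = 0 XOR 0 = 0
  B[7] = 0 XOR 1 = 1
  B[8] = 1 XOR 1 = 0
  B[9] = 0 XOR 1 = 1
  B[10] = 1 XOR 0 = 1
  B[11] = 1 XOR 1 = 0
  B[12] = 0 XOR 0 = 0
  B[13] = 0 XOR 1 = 1
  B[14] = 1 XOR 1 = 0
  B[15] = 0 XOR 1 = 1
= 1101000101100101 (53605 decimal)


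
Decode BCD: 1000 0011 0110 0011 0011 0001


Each 4-bit group → digit:
  1000 → 8
  0011 → 3
  0110 → 6
  0011 → 3
  0011 → 3
  0001 → 1
= 836331


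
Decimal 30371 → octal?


Divide by 8 repeatedly:
30371 ÷ 8 = 3796 remainder 3
3796 ÷ 8 = 474 remainder 4
474 ÷ 8 = 59 remainder 2
59 ÷ 8 = 7 remainder 3
7 ÷ 8 = 0 remainder 7
Reading remainders bottom-up:
= 0o73243


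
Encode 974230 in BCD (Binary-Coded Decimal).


Each digit → 4-bit binary:
  9 → 1001
  7 → 0111
  4 → 0100
  2 → 0010
  3 → 0011
  0 → 0000
= 1001 0111 0100 0010 0011 0000


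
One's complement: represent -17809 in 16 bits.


Original: 0100010110010001
Invert all bits:
  bit 0: 0 → 1
  bit 1: 1 → 0
  bit 2: 0 → 1
  bit 3: 0 → 1
  bit 4: 0 → 1
  bit 5: 1 → 0
  bit 6: 0 → 1
  bit 7: 1 → 0
  bit 8: 1 → 0
  bit 9: 0 → 1
  bit 10: 0 → 1
  bit 11: 1 → 0
  bit 12: 0 → 1
  bit 13: 0 → 1
  bit 14: 0 → 1
  bit 15: 1 → 0
= 1011101001101110


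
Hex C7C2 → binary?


Each hex digit → 4 binary bits:
  C = 1100
  7 = 0111
  C = 1100
  2 = 0010
Concatenate: 1100 0111 1100 0010
= 1100011111000010


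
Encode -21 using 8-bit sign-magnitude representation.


Sign bit: 1 (negative)
Magnitude: 21 = 0010101
= 10010101


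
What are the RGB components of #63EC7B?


Hex: #63EC7B
R = 63₁₆ = 99
G = EC₁₆ = 236
B = 7B₁₆ = 123
= RGB(99, 236, 123)


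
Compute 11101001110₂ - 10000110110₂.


Align and subtract column by column (LSB to MSB, borrowing when needed):
  11101001110
- 10000110110
  -----------
  col 0: (0 - 0 borrow-in) - 0 → 0 - 0 = 0, borrow out 0
  col 1: (1 - 0 borrow-in) - 1 → 1 - 1 = 0, borrow out 0
  col 2: (1 - 0 borrow-in) - 1 → 1 - 1 = 0, borrow out 0
  col 3: (1 - 0 borrow-in) - 0 → 1 - 0 = 1, borrow out 0
  col 4: (0 - 0 borrow-in) - 1 → borrow from next column: (0+2) - 1 = 1, borrow out 1
  col 5: (0 - 1 borrow-in) - 1 → borrow from next column: (-1+2) - 1 = 0, borrow out 1
  col 6: (1 - 1 borrow-in) - 0 → 0 - 0 = 0, borrow out 0
  col 7: (0 - 0 borrow-in) - 0 → 0 - 0 = 0, borrow out 0
  col 8: (1 - 0 borrow-in) - 0 → 1 - 0 = 1, borrow out 0
  col 9: (1 - 0 borrow-in) - 0 → 1 - 0 = 1, borrow out 0
  col 10: (1 - 0 borrow-in) - 1 → 1 - 1 = 0, borrow out 0
Reading bits MSB→LSB: 01100011000
Strip leading zeros: 1100011000
= 1100011000


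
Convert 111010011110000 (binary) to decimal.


Positional values:
Bit 4: 1 × 2^4 = 16
Bit 5: 1 × 2^5 = 32
Bit 6: 1 × 2^6 = 64
Bit 7: 1 × 2^7 = 128
Bit 10: 1 × 2^10 = 1024
Bit 12: 1 × 2^12 = 4096
Bit 13: 1 × 2^13 = 8192
Bit 14: 1 × 2^14 = 16384
Sum = 16 + 32 + 64 + 128 + 1024 + 4096 + 8192 + 16384
= 29936


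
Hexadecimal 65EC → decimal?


Positional values:
Position 0: C × 16^0 = 12 × 1 = 12
Position 1: E × 16^1 = 14 × 16 = 224
Position 2: 5 × 16^2 = 5 × 256 = 1280
Position 3: 6 × 16^3 = 6 × 4096 = 24576
Sum = 12 + 224 + 1280 + 24576
= 26092


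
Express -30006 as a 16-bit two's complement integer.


Original: 0111010100110110
Step 1 - Invert all bits: 1000101011001001
Step 2 - Add 1: 1000101011001001 + 1
= 1000101011001010 (represents -30006)


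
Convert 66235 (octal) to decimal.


Positional values:
Position 0: 5 × 8^0 = 5
Position 1: 3 × 8^1 = 24
Position 2: 2 × 8^2 = 128
Position 3: 6 × 8^3 = 3072
Position 4: 6 × 8^4 = 24576
Sum = 5 + 24 + 128 + 3072 + 24576
= 27805


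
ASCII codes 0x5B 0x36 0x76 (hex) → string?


Codes (hex): 0x5B 0x36 0x76
Per-code ASCII lookup:
  0x5B = 91  (special character) → '['
  0x36 = 54  (range 48-57: digits, 54 - 48 = 6) → '6'
  0x76 = 118  (range 97-122: lowercase, 118 - 97 = 21) → 'v'
= '[6v'


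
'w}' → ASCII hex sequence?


String: 'w}'  (2 characters)
Per-character ASCII lookup:
  'w': lowercase starts at 97: 'w' = 97 + 22 = 119 → 0x77
  '}': special character: '}' = 125 → 0x7D
= 0x77 0x7D


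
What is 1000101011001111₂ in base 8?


Group into 3-bit groups: 001000101011001111
  001 = 1
  000 = 0
  101 = 5
  011 = 3
  001 = 1
  111 = 7
= 0o105317


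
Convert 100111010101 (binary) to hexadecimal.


Group into 4-bit nibbles: 100111010101
  1001 = 9
  1101 = D
  0101 = 5
= 0x9D5


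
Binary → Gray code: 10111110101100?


Binary: 10111110101100
Gray code: G = B XOR (B >> 1)
B >> 1 = 01011111010110
10111110101100 XOR 01011111010110:
  1 XOR 0 = 1
  0 XOR 1 = 1
  1 XOR 0 = 1
  1 XOR 1 = 0
  1 XOR 1 = 0
  1 XOR 1 = 0
  1 XOR 1 = 0
  0 XOR 1 = 1
  1 XOR 0 = 1
  0 XOR 1 = 1
  1 XOR 0 = 1
  1 XOR 1 = 0
  0 XOR 1 = 1
  0 XOR 0 = 0
= 11100001111010


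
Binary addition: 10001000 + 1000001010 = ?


Align and add column by column (LSB to MSB, carry propagating):
  00010001000
+ 01000001010
  -----------
  col 0: 0 + 0 + 0 (carry in) = 0 → bit 0, carry out 0
  col 1: 0 + 1 + 0 (carry in) = 1 → bit 1, carry out 0
  col 2: 0 + 0 + 0 (carry in) = 0 → bit 0, carry out 0
  col 3: 1 + 1 + 0 (carry in) = 2 → bit 0, carry out 1
  col 4: 0 + 0 + 1 (carry in) = 1 → bit 1, carry out 0
  col 5: 0 + 0 + 0 (carry in) = 0 → bit 0, carry out 0
  col 6: 0 + 0 + 0 (carry in) = 0 → bit 0, carry out 0
  col 7: 1 + 0 + 0 (carry in) = 1 → bit 1, carry out 0
  col 8: 0 + 0 + 0 (carry in) = 0 → bit 0, carry out 0
  col 9: 0 + 1 + 0 (carry in) = 1 → bit 1, carry out 0
  col 10: 0 + 0 + 0 (carry in) = 0 → bit 0, carry out 0
Reading bits MSB→LSB: 01010010010
Strip leading zeros: 1010010010
= 1010010010


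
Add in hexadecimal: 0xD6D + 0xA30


Align and add column by column (LSB to MSB, each column mod 16 with carry):
  0D6D
+ 0A30
  ----
  col 0: D(13) + 0(0) + 0 (carry in) = 13 → D(13), carry out 0
  col 1: 6(6) + 3(3) + 0 (carry in) = 9 → 9(9), carry out 0
  col 2: D(13) + A(10) + 0 (carry in) = 23 → 7(7), carry out 1
  col 3: 0(0) + 0(0) + 1 (carry in) = 1 → 1(1), carry out 0
Reading digits MSB→LSB: 179D
Strip leading zeros: 179D
= 0x179D


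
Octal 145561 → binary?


Each octal digit → 3 binary bits:
  1 = 001
  4 = 100
  5 = 101
  5 = 101
  6 = 110
  1 = 001
Concatenate: 001 100 101 101 110 001
= 001100101101110001


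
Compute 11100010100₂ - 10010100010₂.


Align and subtract column by column (LSB to MSB, borrowing when needed):
  11100010100
- 10010100010
  -----------
  col 0: (0 - 0 borrow-in) - 0 → 0 - 0 = 0, borrow out 0
  col 1: (0 - 0 borrow-in) - 1 → borrow from next column: (0+2) - 1 = 1, borrow out 1
  col 2: (1 - 1 borrow-in) - 0 → 0 - 0 = 0, borrow out 0
  col 3: (0 - 0 borrow-in) - 0 → 0 - 0 = 0, borrow out 0
  col 4: (1 - 0 borrow-in) - 0 → 1 - 0 = 1, borrow out 0
  col 5: (0 - 0 borrow-in) - 1 → borrow from next column: (0+2) - 1 = 1, borrow out 1
  col 6: (0 - 1 borrow-in) - 0 → borrow from next column: (-1+2) - 0 = 1, borrow out 1
  col 7: (0 - 1 borrow-in) - 1 → borrow from next column: (-1+2) - 1 = 0, borrow out 1
  col 8: (1 - 1 borrow-in) - 0 → 0 - 0 = 0, borrow out 0
  col 9: (1 - 0 borrow-in) - 0 → 1 - 0 = 1, borrow out 0
  col 10: (1 - 0 borrow-in) - 1 → 1 - 1 = 0, borrow out 0
Reading bits MSB→LSB: 01001110010
Strip leading zeros: 1001110010
= 1001110010


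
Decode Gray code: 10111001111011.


Gray code: 10111001111011
MSB stays the same: 1
Each subsequent bit = prev_binary XOR current_gray:
  B[1] = 1 XOR 0 = 1
  B[2] = 1 XOR 1 = 0
  B[3] = 0 XOR 1 = 1
  B[4] = 1 XOR 1 = 0
  B[5] = 0 XOR 0 = 0
  B[6] = 0 XOR 0 = 0
  B[7] = 0 XOR 1 = 1
  B[8] = 1 XOR 1 = 0
  B[9] = 0 XOR 1 = 1
  B[10] = 1 XOR 1 = 0
  B[11] = 0 XOR 0 = 0
  B[12] = 0 XOR 1 = 1
  B[13] = 1 XOR 1 = 0
= 11010001010010 (13394 decimal)


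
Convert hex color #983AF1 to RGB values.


Hex: #983AF1
R = 98₁₆ = 152
G = 3A₁₆ = 58
B = F1₁₆ = 241
= RGB(152, 58, 241)


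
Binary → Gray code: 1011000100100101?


Binary: 1011000100100101
Gray code: G = B XOR (B >> 1)
B >> 1 = 0101100010010010
1011000100100101 XOR 0101100010010010:
  1 XOR 0 = 1
  0 XOR 1 = 1
  1 XOR 0 = 1
  1 XOR 1 = 0
  0 XOR 1 = 1
  0 XOR 0 = 0
  0 XOR 0 = 0
  1 XOR 0 = 1
  0 XOR 1 = 1
  0 XOR 0 = 0
  1 XOR 0 = 1
  0 XOR 1 = 1
  0 XOR 0 = 0
  1 XOR 0 = 1
  0 XOR 1 = 1
  1 XOR 0 = 1
= 1110100110110111


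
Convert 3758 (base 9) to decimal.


Positional values (base 9):
  8 × 9^0 = 8 × 1 = 8
  5 × 9^1 = 5 × 9 = 45
  7 × 9^2 = 7 × 81 = 567
  3 × 9^3 = 3 × 729 = 2187
Sum = 8 + 45 + 567 + 2187
= 2807


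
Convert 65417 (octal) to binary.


Each octal digit → 3 binary bits:
  6 = 110
  5 = 101
  4 = 100
  1 = 001
  7 = 111
Concatenate: 110 101 100 001 111
= 110101100001111


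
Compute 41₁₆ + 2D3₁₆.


Align and add column by column (LSB to MSB, each column mod 16 with carry):
  0041
+ 02D3
  ----
  col 0: 1(1) + 3(3) + 0 (carry in) = 4 → 4(4), carry out 0
  col 1: 4(4) + D(13) + 0 (carry in) = 17 → 1(1), carry out 1
  col 2: 0(0) + 2(2) + 1 (carry in) = 3 → 3(3), carry out 0
  col 3: 0(0) + 0(0) + 0 (carry in) = 0 → 0(0), carry out 0
Reading digits MSB→LSB: 0314
Strip leading zeros: 314
= 0x314


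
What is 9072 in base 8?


Divide by 8 repeatedly:
9072 ÷ 8 = 1134 remainder 0
1134 ÷ 8 = 141 remainder 6
141 ÷ 8 = 17 remainder 5
17 ÷ 8 = 2 remainder 1
2 ÷ 8 = 0 remainder 2
Reading remainders bottom-up:
= 0o21560


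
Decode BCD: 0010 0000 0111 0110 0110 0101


Each 4-bit group → digit:
  0010 → 2
  0000 → 0
  0111 → 7
  0110 → 6
  0110 → 6
  0101 → 5
= 207665


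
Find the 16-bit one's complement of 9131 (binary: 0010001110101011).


Original: 0010001110101011
Invert all bits:
  bit 0: 0 → 1
  bit 1: 0 → 1
  bit 2: 1 → 0
  bit 3: 0 → 1
  bit 4: 0 → 1
  bit 5: 0 → 1
  bit 6: 1 → 0
  bit 7: 1 → 0
  bit 8: 1 → 0
  bit 9: 0 → 1
  bit 10: 1 → 0
  bit 11: 0 → 1
  bit 12: 1 → 0
  bit 13: 0 → 1
  bit 14: 1 → 0
  bit 15: 1 → 0
= 1101110001010100


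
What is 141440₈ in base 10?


Positional values:
Position 0: 0 × 8^0 = 0
Position 1: 4 × 8^1 = 32
Position 2: 4 × 8^2 = 256
Position 3: 1 × 8^3 = 512
Position 4: 4 × 8^4 = 16384
Position 5: 1 × 8^5 = 32768
Sum = 0 + 32 + 256 + 512 + 16384 + 32768
= 49952


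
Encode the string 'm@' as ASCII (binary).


String: 'm@'  (2 characters)
Per-character ASCII lookup:
  'm': lowercase starts at 97: 'm' = 97 + 12 = 109 → 1101101
  '@': special character: '@' = 64 → 1000000
= 1101101 1000000


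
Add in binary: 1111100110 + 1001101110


Align and add column by column (LSB to MSB, carry propagating):
  01111100110
+ 01001101110
  -----------
  col 0: 0 + 0 + 0 (carry in) = 0 → bit 0, carry out 0
  col 1: 1 + 1 + 0 (carry in) = 2 → bit 0, carry out 1
  col 2: 1 + 1 + 1 (carry in) = 3 → bit 1, carry out 1
  col 3: 0 + 1 + 1 (carry in) = 2 → bit 0, carry out 1
  col 4: 0 + 0 + 1 (carry in) = 1 → bit 1, carry out 0
  col 5: 1 + 1 + 0 (carry in) = 2 → bit 0, carry out 1
  col 6: 1 + 1 + 1 (carry in) = 3 → bit 1, carry out 1
  col 7: 1 + 0 + 1 (carry in) = 2 → bit 0, carry out 1
  col 8: 1 + 0 + 1 (carry in) = 2 → bit 0, carry out 1
  col 9: 1 + 1 + 1 (carry in) = 3 → bit 1, carry out 1
  col 10: 0 + 0 + 1 (carry in) = 1 → bit 1, carry out 0
Reading bits MSB→LSB: 11001010100
Strip leading zeros: 11001010100
= 11001010100


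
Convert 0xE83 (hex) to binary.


Each hex digit → 4 binary bits:
  E = 1110
  8 = 1000
  3 = 0011
Concatenate: 1110 1000 0011
= 111010000011


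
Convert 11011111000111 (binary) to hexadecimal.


Group into 4-bit nibbles: 0011011111000111
  0011 = 3
  0111 = 7
  1100 = C
  0111 = 7
= 0x37C7


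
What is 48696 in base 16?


Divide by 16 repeatedly:
48696 ÷ 16 = 3043 remainder 8 (8)
3043 ÷ 16 = 190 remainder 3 (3)
190 ÷ 16 = 11 remainder 14 (E)
11 ÷ 16 = 0 remainder 11 (B)
Reading remainders bottom-up:
= 0xBE38


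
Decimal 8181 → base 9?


Divide by 9 repeatedly:
8181 ÷ 9 = 909 remainder 0
909 ÷ 9 = 101 remainder 0
101 ÷ 9 = 11 remainder 2
11 ÷ 9 = 1 remainder 2
1 ÷ 9 = 0 remainder 1
Reading remainders bottom-up:
= 12200


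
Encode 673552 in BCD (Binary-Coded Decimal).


Each digit → 4-bit binary:
  6 → 0110
  7 → 0111
  3 → 0011
  5 → 0101
  5 → 0101
  2 → 0010
= 0110 0111 0011 0101 0101 0010


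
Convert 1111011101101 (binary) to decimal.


Positional values:
Bit 0: 1 × 2^0 = 1
Bit 2: 1 × 2^2 = 4
Bit 3: 1 × 2^3 = 8
Bit 5: 1 × 2^5 = 32
Bit 6: 1 × 2^6 = 64
Bit 7: 1 × 2^7 = 128
Bit 9: 1 × 2^9 = 512
Bit 10: 1 × 2^10 = 1024
Bit 11: 1 × 2^11 = 2048
Bit 12: 1 × 2^12 = 4096
Sum = 1 + 4 + 8 + 32 + 64 + 128 + 512 + 1024 + 2048 + 4096
= 7917


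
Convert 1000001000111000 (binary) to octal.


Group into 3-bit groups: 001000001000111000
  001 = 1
  000 = 0
  001 = 1
  000 = 0
  111 = 7
  000 = 0
= 0o101070


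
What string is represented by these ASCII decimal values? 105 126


Codes (decimal): 105 126
Per-code ASCII lookup:
  105  (range 97-122: lowercase, 105 - 97 = 8) → 'i'
  126  (special character) → '~'
= 'i~'


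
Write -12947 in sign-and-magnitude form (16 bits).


Sign bit: 1 (negative)
Magnitude: 12947 = 011001010010011
= 1011001010010011


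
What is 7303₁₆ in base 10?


Positional values:
Position 0: 3 × 16^0 = 3 × 1 = 3
Position 1: 0 × 16^1 = 0 × 16 = 0
Position 2: 3 × 16^2 = 3 × 256 = 768
Position 3: 7 × 16^3 = 7 × 4096 = 28672
Sum = 3 + 0 + 768 + 28672
= 29443


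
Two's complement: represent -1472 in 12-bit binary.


Original: 010111000000
Step 1 - Invert all bits: 101000111111
Step 2 - Add 1: 101000111111 + 1
= 101001000000 (represents -1472)


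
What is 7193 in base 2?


Divide by 2 repeatedly:
7193 ÷ 2 = 3596 remainder 1
3596 ÷ 2 = 1798 remainder 0
1798 ÷ 2 = 899 remainder 0
899 ÷ 2 = 449 remainder 1
449 ÷ 2 = 224 remainder 1
224 ÷ 2 = 112 remainder 0
112 ÷ 2 = 56 remainder 0
56 ÷ 2 = 28 remainder 0
28 ÷ 2 = 14 remainder 0
14 ÷ 2 = 7 remainder 0
7 ÷ 2 = 3 remainder 1
3 ÷ 2 = 1 remainder 1
1 ÷ 2 = 0 remainder 1
Reading remainders bottom-up:
= 1110000011001


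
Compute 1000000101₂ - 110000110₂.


Align and subtract column by column (LSB to MSB, borrowing when needed):
  1000000101
- 0110000110
  ----------
  col 0: (1 - 0 borrow-in) - 0 → 1 - 0 = 1, borrow out 0
  col 1: (0 - 0 borrow-in) - 1 → borrow from next column: (0+2) - 1 = 1, borrow out 1
  col 2: (1 - 1 borrow-in) - 1 → borrow from next column: (0+2) - 1 = 1, borrow out 1
  col 3: (0 - 1 borrow-in) - 0 → borrow from next column: (-1+2) - 0 = 1, borrow out 1
  col 4: (0 - 1 borrow-in) - 0 → borrow from next column: (-1+2) - 0 = 1, borrow out 1
  col 5: (0 - 1 borrow-in) - 0 → borrow from next column: (-1+2) - 0 = 1, borrow out 1
  col 6: (0 - 1 borrow-in) - 0 → borrow from next column: (-1+2) - 0 = 1, borrow out 1
  col 7: (0 - 1 borrow-in) - 1 → borrow from next column: (-1+2) - 1 = 0, borrow out 1
  col 8: (0 - 1 borrow-in) - 1 → borrow from next column: (-1+2) - 1 = 0, borrow out 1
  col 9: (1 - 1 borrow-in) - 0 → 0 - 0 = 0, borrow out 0
Reading bits MSB→LSB: 0001111111
Strip leading zeros: 1111111
= 1111111


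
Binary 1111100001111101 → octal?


Group into 3-bit groups: 001111100001111101
  001 = 1
  111 = 7
  100 = 4
  001 = 1
  111 = 7
  101 = 5
= 0o174175


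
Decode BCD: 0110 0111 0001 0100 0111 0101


Each 4-bit group → digit:
  0110 → 6
  0111 → 7
  0001 → 1
  0100 → 4
  0111 → 7
  0101 → 5
= 671475


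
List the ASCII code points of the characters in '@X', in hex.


String: '@X'  (2 characters)
Per-character ASCII lookup:
  '@': special character: '@' = 64 → 0x40
  'X': uppercase starts at 65: 'X' = 65 + 23 = 88 → 0x58
= 0x40 0x58


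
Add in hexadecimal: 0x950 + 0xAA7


Align and add column by column (LSB to MSB, each column mod 16 with carry):
  0950
+ 0AA7
  ----
  col 0: 0(0) + 7(7) + 0 (carry in) = 7 → 7(7), carry out 0
  col 1: 5(5) + A(10) + 0 (carry in) = 15 → F(15), carry out 0
  col 2: 9(9) + A(10) + 0 (carry in) = 19 → 3(3), carry out 1
  col 3: 0(0) + 0(0) + 1 (carry in) = 1 → 1(1), carry out 0
Reading digits MSB→LSB: 13F7
Strip leading zeros: 13F7
= 0x13F7


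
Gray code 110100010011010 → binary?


Gray code: 110100010011010
MSB stays the same: 1
Each subsequent bit = prev_binary XOR current_gray:
  B[1] = 1 XOR 1 = 0
  B[2] = 0 XOR 0 = 0
  B[3] = 0 XOR 1 = 1
  B[4] = 1 XOR 0 = 1
  B[5] = 1 XOR 0 = 1
  B[6] = 1 XOR 0 = 1
  B[7] = 1 XOR 1 = 0
  B[8] = 0 XOR 0 = 0
  B[9] = 0 XOR 0 = 0
  B[10] = 0 XOR 1 = 1
  B[11] = 1 XOR 1 = 0
  B[12] = 0 XOR 0 = 0
  B[13] = 0 XOR 1 = 1
  B[14] = 1 XOR 0 = 1
= 100111100010011 (20243 decimal)


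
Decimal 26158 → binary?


Divide by 2 repeatedly:
26158 ÷ 2 = 13079 remainder 0
13079 ÷ 2 = 6539 remainder 1
6539 ÷ 2 = 3269 remainder 1
3269 ÷ 2 = 1634 remainder 1
1634 ÷ 2 = 817 remainder 0
817 ÷ 2 = 408 remainder 1
408 ÷ 2 = 204 remainder 0
204 ÷ 2 = 102 remainder 0
102 ÷ 2 = 51 remainder 0
51 ÷ 2 = 25 remainder 1
25 ÷ 2 = 12 remainder 1
12 ÷ 2 = 6 remainder 0
6 ÷ 2 = 3 remainder 0
3 ÷ 2 = 1 remainder 1
1 ÷ 2 = 0 remainder 1
Reading remainders bottom-up:
= 110011000101110


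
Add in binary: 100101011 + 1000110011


Align and add column by column (LSB to MSB, carry propagating):
  00100101011
+ 01000110011
  -----------
  col 0: 1 + 1 + 0 (carry in) = 2 → bit 0, carry out 1
  col 1: 1 + 1 + 1 (carry in) = 3 → bit 1, carry out 1
  col 2: 0 + 0 + 1 (carry in) = 1 → bit 1, carry out 0
  col 3: 1 + 0 + 0 (carry in) = 1 → bit 1, carry out 0
  col 4: 0 + 1 + 0 (carry in) = 1 → bit 1, carry out 0
  col 5: 1 + 1 + 0 (carry in) = 2 → bit 0, carry out 1
  col 6: 0 + 0 + 1 (carry in) = 1 → bit 1, carry out 0
  col 7: 0 + 0 + 0 (carry in) = 0 → bit 0, carry out 0
  col 8: 1 + 0 + 0 (carry in) = 1 → bit 1, carry out 0
  col 9: 0 + 1 + 0 (carry in) = 1 → bit 1, carry out 0
  col 10: 0 + 0 + 0 (carry in) = 0 → bit 0, carry out 0
Reading bits MSB→LSB: 01101011110
Strip leading zeros: 1101011110
= 1101011110


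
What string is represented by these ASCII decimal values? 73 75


Codes (decimal): 73 75
Per-code ASCII lookup:
  73  (range 65-90: uppercase, 73 - 65 = 8) → 'I'
  75  (range 65-90: uppercase, 75 - 65 = 10) → 'K'
= 'IK'


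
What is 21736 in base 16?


Divide by 16 repeatedly:
21736 ÷ 16 = 1358 remainder 8 (8)
1358 ÷ 16 = 84 remainder 14 (E)
84 ÷ 16 = 5 remainder 4 (4)
5 ÷ 16 = 0 remainder 5 (5)
Reading remainders bottom-up:
= 0x54E8


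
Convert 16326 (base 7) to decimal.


Positional values (base 7):
  6 × 7^0 = 6 × 1 = 6
  2 × 7^1 = 2 × 7 = 14
  3 × 7^2 = 3 × 49 = 147
  6 × 7^3 = 6 × 343 = 2058
  1 × 7^4 = 1 × 2401 = 2401
Sum = 6 + 14 + 147 + 2058 + 2401
= 4626


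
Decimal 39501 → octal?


Divide by 8 repeatedly:
39501 ÷ 8 = 4937 remainder 5
4937 ÷ 8 = 617 remainder 1
617 ÷ 8 = 77 remainder 1
77 ÷ 8 = 9 remainder 5
9 ÷ 8 = 1 remainder 1
1 ÷ 8 = 0 remainder 1
Reading remainders bottom-up:
= 0o115115


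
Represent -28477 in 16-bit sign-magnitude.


Sign bit: 1 (negative)
Magnitude: 28477 = 110111100111101
= 1110111100111101


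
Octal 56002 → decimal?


Positional values:
Position 0: 2 × 8^0 = 2
Position 1: 0 × 8^1 = 0
Position 2: 0 × 8^2 = 0
Position 3: 6 × 8^3 = 3072
Position 4: 5 × 8^4 = 20480
Sum = 2 + 0 + 0 + 3072 + 20480
= 23554


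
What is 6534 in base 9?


Divide by 9 repeatedly:
6534 ÷ 9 = 726 remainder 0
726 ÷ 9 = 80 remainder 6
80 ÷ 9 = 8 remainder 8
8 ÷ 9 = 0 remainder 8
Reading remainders bottom-up:
= 8860


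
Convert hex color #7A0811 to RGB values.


Hex: #7A0811
R = 7A₁₆ = 122
G = 08₁₆ = 8
B = 11₁₆ = 17
= RGB(122, 8, 17)


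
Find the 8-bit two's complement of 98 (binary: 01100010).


Original: 01100010
Step 1 - Invert all bits: 10011101
Step 2 - Add 1: 10011101 + 1
= 10011110 (represents -98)


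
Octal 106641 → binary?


Each octal digit → 3 binary bits:
  1 = 001
  0 = 000
  6 = 110
  6 = 110
  4 = 100
  1 = 001
Concatenate: 001 000 110 110 100 001
= 001000110110100001


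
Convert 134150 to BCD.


Each digit → 4-bit binary:
  1 → 0001
  3 → 0011
  4 → 0100
  1 → 0001
  5 → 0101
  0 → 0000
= 0001 0011 0100 0001 0101 0000


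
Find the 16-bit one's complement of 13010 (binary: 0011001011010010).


Original: 0011001011010010
Invert all bits:
  bit 0: 0 → 1
  bit 1: 0 → 1
  bit 2: 1 → 0
  bit 3: 1 → 0
  bit 4: 0 → 1
  bit 5: 0 → 1
  bit 6: 1 → 0
  bit 7: 0 → 1
  bit 8: 1 → 0
  bit 9: 1 → 0
  bit 10: 0 → 1
  bit 11: 1 → 0
  bit 12: 0 → 1
  bit 13: 0 → 1
  bit 14: 1 → 0
  bit 15: 0 → 1
= 1100110100101101


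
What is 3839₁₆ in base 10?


Positional values:
Position 0: 9 × 16^0 = 9 × 1 = 9
Position 1: 3 × 16^1 = 3 × 16 = 48
Position 2: 8 × 16^2 = 8 × 256 = 2048
Position 3: 3 × 16^3 = 3 × 4096 = 12288
Sum = 9 + 48 + 2048 + 12288
= 14393


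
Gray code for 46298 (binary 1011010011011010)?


Binary: 1011010011011010
Gray code: G = B XOR (B >> 1)
B >> 1 = 0101101001101101
1011010011011010 XOR 0101101001101101:
  1 XOR 0 = 1
  0 XOR 1 = 1
  1 XOR 0 = 1
  1 XOR 1 = 0
  0 XOR 1 = 1
  1 XOR 0 = 1
  0 XOR 1 = 1
  0 XOR 0 = 0
  1 XOR 0 = 1
  1 XOR 1 = 0
  0 XOR 1 = 1
  1 XOR 0 = 1
  1 XOR 1 = 0
  0 XOR 1 = 1
  1 XOR 0 = 1
  0 XOR 1 = 1
= 1110111010110111


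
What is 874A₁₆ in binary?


Each hex digit → 4 binary bits:
  8 = 1000
  7 = 0111
  4 = 0100
  A = 1010
Concatenate: 1000 0111 0100 1010
= 1000011101001010


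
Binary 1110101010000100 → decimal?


Positional values:
Bit 2: 1 × 2^2 = 4
Bit 7: 1 × 2^7 = 128
Bit 9: 1 × 2^9 = 512
Bit 11: 1 × 2^11 = 2048
Bit 13: 1 × 2^13 = 8192
Bit 14: 1 × 2^14 = 16384
Bit 15: 1 × 2^15 = 32768
Sum = 4 + 128 + 512 + 2048 + 8192 + 16384 + 32768
= 60036


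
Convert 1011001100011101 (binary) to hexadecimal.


Group into 4-bit nibbles: 1011001100011101
  1011 = B
  0011 = 3
  0001 = 1
  1101 = D
= 0xB31D


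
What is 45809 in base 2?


Divide by 2 repeatedly:
45809 ÷ 2 = 22904 remainder 1
22904 ÷ 2 = 11452 remainder 0
11452 ÷ 2 = 5726 remainder 0
5726 ÷ 2 = 2863 remainder 0
2863 ÷ 2 = 1431 remainder 1
1431 ÷ 2 = 715 remainder 1
715 ÷ 2 = 357 remainder 1
357 ÷ 2 = 178 remainder 1
178 ÷ 2 = 89 remainder 0
89 ÷ 2 = 44 remainder 1
44 ÷ 2 = 22 remainder 0
22 ÷ 2 = 11 remainder 0
11 ÷ 2 = 5 remainder 1
5 ÷ 2 = 2 remainder 1
2 ÷ 2 = 1 remainder 0
1 ÷ 2 = 0 remainder 1
Reading remainders bottom-up:
= 1011001011110001


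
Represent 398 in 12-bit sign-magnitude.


Sign bit: 0 (positive)
Magnitude: 398 = 00110001110
= 000110001110


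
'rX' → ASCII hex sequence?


String: 'rX'  (2 characters)
Per-character ASCII lookup:
  'r': lowercase starts at 97: 'r' = 97 + 17 = 114 → 0x72
  'X': uppercase starts at 65: 'X' = 65 + 23 = 88 → 0x58
= 0x72 0x58


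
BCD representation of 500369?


Each digit → 4-bit binary:
  5 → 0101
  0 → 0000
  0 → 0000
  3 → 0011
  6 → 0110
  9 → 1001
= 0101 0000 0000 0011 0110 1001


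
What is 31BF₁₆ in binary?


Each hex digit → 4 binary bits:
  3 = 0011
  1 = 0001
  B = 1011
  F = 1111
Concatenate: 0011 0001 1011 1111
= 0011000110111111


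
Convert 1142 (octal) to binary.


Each octal digit → 3 binary bits:
  1 = 001
  1 = 001
  4 = 100
  2 = 010
Concatenate: 001 001 100 010
= 001001100010


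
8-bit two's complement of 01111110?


Original: 01111110
Step 1 - Invert all bits: 10000001
Step 2 - Add 1: 10000001 + 1
= 10000010 (represents -126)


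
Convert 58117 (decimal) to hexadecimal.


Divide by 16 repeatedly:
58117 ÷ 16 = 3632 remainder 5 (5)
3632 ÷ 16 = 227 remainder 0 (0)
227 ÷ 16 = 14 remainder 3 (3)
14 ÷ 16 = 0 remainder 14 (E)
Reading remainders bottom-up:
= 0xE305


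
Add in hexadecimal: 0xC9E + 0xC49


Align and add column by column (LSB to MSB, each column mod 16 with carry):
  0C9E
+ 0C49
  ----
  col 0: E(14) + 9(9) + 0 (carry in) = 23 → 7(7), carry out 1
  col 1: 9(9) + 4(4) + 1 (carry in) = 14 → E(14), carry out 0
  col 2: C(12) + C(12) + 0 (carry in) = 24 → 8(8), carry out 1
  col 3: 0(0) + 0(0) + 1 (carry in) = 1 → 1(1), carry out 0
Reading digits MSB→LSB: 18E7
Strip leading zeros: 18E7
= 0x18E7


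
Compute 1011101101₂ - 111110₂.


Align and subtract column by column (LSB to MSB, borrowing when needed):
  1011101101
- 0000111110
  ----------
  col 0: (1 - 0 borrow-in) - 0 → 1 - 0 = 1, borrow out 0
  col 1: (0 - 0 borrow-in) - 1 → borrow from next column: (0+2) - 1 = 1, borrow out 1
  col 2: (1 - 1 borrow-in) - 1 → borrow from next column: (0+2) - 1 = 1, borrow out 1
  col 3: (1 - 1 borrow-in) - 1 → borrow from next column: (0+2) - 1 = 1, borrow out 1
  col 4: (0 - 1 borrow-in) - 1 → borrow from next column: (-1+2) - 1 = 0, borrow out 1
  col 5: (1 - 1 borrow-in) - 1 → borrow from next column: (0+2) - 1 = 1, borrow out 1
  col 6: (1 - 1 borrow-in) - 0 → 0 - 0 = 0, borrow out 0
  col 7: (1 - 0 borrow-in) - 0 → 1 - 0 = 1, borrow out 0
  col 8: (0 - 0 borrow-in) - 0 → 0 - 0 = 0, borrow out 0
  col 9: (1 - 0 borrow-in) - 0 → 1 - 0 = 1, borrow out 0
Reading bits MSB→LSB: 1010101111
Strip leading zeros: 1010101111
= 1010101111


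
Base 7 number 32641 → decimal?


Positional values (base 7):
  1 × 7^0 = 1 × 1 = 1
  4 × 7^1 = 4 × 7 = 28
  6 × 7^2 = 6 × 49 = 294
  2 × 7^3 = 2 × 343 = 686
  3 × 7^4 = 3 × 2401 = 7203
Sum = 1 + 28 + 294 + 686 + 7203
= 8212


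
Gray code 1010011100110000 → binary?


Gray code: 1010011100110000
MSB stays the same: 1
Each subsequent bit = prev_binary XOR current_gray:
  B[1] = 1 XOR 0 = 1
  B[2] = 1 XOR 1 = 0
  B[3] = 0 XOR 0 = 0
  B[4] = 0 XOR 0 = 0
  B[5] = 0 XOR 1 = 1
  B[6] = 1 XOR 1 = 0
  B[7] = 0 XOR 1 = 1
  B[8] = 1 XOR 0 = 1
  B[9] = 1 XOR 0 = 1
  B[10] = 1 XOR 1 = 0
  B[11] = 0 XOR 1 = 1
  B[12] = 1 XOR 0 = 1
  B[13] = 1 XOR 0 = 1
  B[14] = 1 XOR 0 = 1
  B[15] = 1 XOR 0 = 1
= 1100010111011111 (50655 decimal)


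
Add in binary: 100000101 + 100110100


Align and add column by column (LSB to MSB, carry propagating):
  0100000101
+ 0100110100
  ----------
  col 0: 1 + 0 + 0 (carry in) = 1 → bit 1, carry out 0
  col 1: 0 + 0 + 0 (carry in) = 0 → bit 0, carry out 0
  col 2: 1 + 1 + 0 (carry in) = 2 → bit 0, carry out 1
  col 3: 0 + 0 + 1 (carry in) = 1 → bit 1, carry out 0
  col 4: 0 + 1 + 0 (carry in) = 1 → bit 1, carry out 0
  col 5: 0 + 1 + 0 (carry in) = 1 → bit 1, carry out 0
  col 6: 0 + 0 + 0 (carry in) = 0 → bit 0, carry out 0
  col 7: 0 + 0 + 0 (carry in) = 0 → bit 0, carry out 0
  col 8: 1 + 1 + 0 (carry in) = 2 → bit 0, carry out 1
  col 9: 0 + 0 + 1 (carry in) = 1 → bit 1, carry out 0
Reading bits MSB→LSB: 1000111001
Strip leading zeros: 1000111001
= 1000111001


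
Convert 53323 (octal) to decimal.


Positional values:
Position 0: 3 × 8^0 = 3
Position 1: 2 × 8^1 = 16
Position 2: 3 × 8^2 = 192
Position 3: 3 × 8^3 = 1536
Position 4: 5 × 8^4 = 20480
Sum = 3 + 16 + 192 + 1536 + 20480
= 22227


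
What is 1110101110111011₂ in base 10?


Positional values:
Bit 0: 1 × 2^0 = 1
Bit 1: 1 × 2^1 = 2
Bit 3: 1 × 2^3 = 8
Bit 4: 1 × 2^4 = 16
Bit 5: 1 × 2^5 = 32
Bit 7: 1 × 2^7 = 128
Bit 8: 1 × 2^8 = 256
Bit 9: 1 × 2^9 = 512
Bit 11: 1 × 2^11 = 2048
Bit 13: 1 × 2^13 = 8192
Bit 14: 1 × 2^14 = 16384
Bit 15: 1 × 2^15 = 32768
Sum = 1 + 2 + 8 + 16 + 32 + 128 + 256 + 512 + 2048 + 8192 + 16384 + 32768
= 60347


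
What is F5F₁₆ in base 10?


Positional values:
Position 0: F × 16^0 = 15 × 1 = 15
Position 1: 5 × 16^1 = 5 × 16 = 80
Position 2: F × 16^2 = 15 × 256 = 3840
Sum = 15 + 80 + 3840
= 3935


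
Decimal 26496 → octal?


Divide by 8 repeatedly:
26496 ÷ 8 = 3312 remainder 0
3312 ÷ 8 = 414 remainder 0
414 ÷ 8 = 51 remainder 6
51 ÷ 8 = 6 remainder 3
6 ÷ 8 = 0 remainder 6
Reading remainders bottom-up:
= 0o63600


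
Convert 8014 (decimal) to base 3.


Divide by 3 repeatedly:
8014 ÷ 3 = 2671 remainder 1
2671 ÷ 3 = 890 remainder 1
890 ÷ 3 = 296 remainder 2
296 ÷ 3 = 98 remainder 2
98 ÷ 3 = 32 remainder 2
32 ÷ 3 = 10 remainder 2
10 ÷ 3 = 3 remainder 1
3 ÷ 3 = 1 remainder 0
1 ÷ 3 = 0 remainder 1
Reading remainders bottom-up:
= 101222211


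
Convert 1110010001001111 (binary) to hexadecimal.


Group into 4-bit nibbles: 1110010001001111
  1110 = E
  0100 = 4
  0100 = 4
  1111 = F
= 0xE44F


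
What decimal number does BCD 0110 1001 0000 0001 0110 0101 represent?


Each 4-bit group → digit:
  0110 → 6
  1001 → 9
  0000 → 0
  0001 → 1
  0110 → 6
  0101 → 5
= 690165


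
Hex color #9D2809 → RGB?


Hex: #9D2809
R = 9D₁₆ = 157
G = 28₁₆ = 40
B = 09₁₆ = 9
= RGB(157, 40, 9)


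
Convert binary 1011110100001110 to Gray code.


Binary: 1011110100001110
Gray code: G = B XOR (B >> 1)
B >> 1 = 0101111010000111
1011110100001110 XOR 0101111010000111:
  1 XOR 0 = 1
  0 XOR 1 = 1
  1 XOR 0 = 1
  1 XOR 1 = 0
  1 XOR 1 = 0
  1 XOR 1 = 0
  0 XOR 1 = 1
  1 XOR 0 = 1
  0 XOR 1 = 1
  0 XOR 0 = 0
  0 XOR 0 = 0
  0 XOR 0 = 0
  1 XOR 0 = 1
  1 XOR 1 = 0
  1 XOR 1 = 0
  0 XOR 1 = 1
= 1110001110001001


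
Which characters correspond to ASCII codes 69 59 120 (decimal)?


Codes (decimal): 69 59 120
Per-code ASCII lookup:
  69  (range 65-90: uppercase, 69 - 65 = 4) → 'E'
  59  (special character) → ';'
  120  (range 97-122: lowercase, 120 - 97 = 23) → 'x'
= 'E;x'


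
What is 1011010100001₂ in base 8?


Group into 3-bit groups: 001011010100001
  001 = 1
  011 = 3
  010 = 2
  100 = 4
  001 = 1
= 0o13241


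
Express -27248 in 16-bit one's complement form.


Original: 0110101001110000
Invert all bits:
  bit 0: 0 → 1
  bit 1: 1 → 0
  bit 2: 1 → 0
  bit 3: 0 → 1
  bit 4: 1 → 0
  bit 5: 0 → 1
  bit 6: 1 → 0
  bit 7: 0 → 1
  bit 8: 0 → 1
  bit 9: 1 → 0
  bit 10: 1 → 0
  bit 11: 1 → 0
  bit 12: 0 → 1
  bit 13: 0 → 1
  bit 14: 0 → 1
  bit 15: 0 → 1
= 1001010110001111


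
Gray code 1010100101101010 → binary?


Gray code: 1010100101101010
MSB stays the same: 1
Each subsequent bit = prev_binary XOR current_gray:
  B[1] = 1 XOR 0 = 1
  B[2] = 1 XOR 1 = 0
  B[3] = 0 XOR 0 = 0
  B[4] = 0 XOR 1 = 1
  B[5] = 1 XOR 0 = 1
  B[6] = 1 XOR 0 = 1
  B[7] = 1 XOR 1 = 0
  B[8] = 0 XOR 0 = 0
  B[9] = 0 XOR 1 = 1
  B[10] = 1 XOR 1 = 0
  B[11] = 0 XOR 0 = 0
  B[12] = 0 XOR 1 = 1
  B[13] = 1 XOR 0 = 1
  B[14] = 1 XOR 1 = 0
  B[15] = 0 XOR 0 = 0
= 1100111001001100 (52812 decimal)


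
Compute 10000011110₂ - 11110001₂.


Align and subtract column by column (LSB to MSB, borrowing when needed):
  10000011110
- 00011110001
  -----------
  col 0: (0 - 0 borrow-in) - 1 → borrow from next column: (0+2) - 1 = 1, borrow out 1
  col 1: (1 - 1 borrow-in) - 0 → 0 - 0 = 0, borrow out 0
  col 2: (1 - 0 borrow-in) - 0 → 1 - 0 = 1, borrow out 0
  col 3: (1 - 0 borrow-in) - 0 → 1 - 0 = 1, borrow out 0
  col 4: (1 - 0 borrow-in) - 1 → 1 - 1 = 0, borrow out 0
  col 5: (0 - 0 borrow-in) - 1 → borrow from next column: (0+2) - 1 = 1, borrow out 1
  col 6: (0 - 1 borrow-in) - 1 → borrow from next column: (-1+2) - 1 = 0, borrow out 1
  col 7: (0 - 1 borrow-in) - 1 → borrow from next column: (-1+2) - 1 = 0, borrow out 1
  col 8: (0 - 1 borrow-in) - 0 → borrow from next column: (-1+2) - 0 = 1, borrow out 1
  col 9: (0 - 1 borrow-in) - 0 → borrow from next column: (-1+2) - 0 = 1, borrow out 1
  col 10: (1 - 1 borrow-in) - 0 → 0 - 0 = 0, borrow out 0
Reading bits MSB→LSB: 01100101101
Strip leading zeros: 1100101101
= 1100101101


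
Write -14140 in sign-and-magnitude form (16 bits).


Sign bit: 1 (negative)
Magnitude: 14140 = 011011100111100
= 1011011100111100


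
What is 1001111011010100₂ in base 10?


Positional values:
Bit 2: 1 × 2^2 = 4
Bit 4: 1 × 2^4 = 16
Bit 6: 1 × 2^6 = 64
Bit 7: 1 × 2^7 = 128
Bit 9: 1 × 2^9 = 512
Bit 10: 1 × 2^10 = 1024
Bit 11: 1 × 2^11 = 2048
Bit 12: 1 × 2^12 = 4096
Bit 15: 1 × 2^15 = 32768
Sum = 4 + 16 + 64 + 128 + 512 + 1024 + 2048 + 4096 + 32768
= 40660


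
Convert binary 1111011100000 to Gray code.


Binary: 1111011100000
Gray code: G = B XOR (B >> 1)
B >> 1 = 0111101110000
1111011100000 XOR 0111101110000:
  1 XOR 0 = 1
  1 XOR 1 = 0
  1 XOR 1 = 0
  1 XOR 1 = 0
  0 XOR 1 = 1
  1 XOR 0 = 1
  1 XOR 1 = 0
  1 XOR 1 = 0
  0 XOR 1 = 1
  0 XOR 0 = 0
  0 XOR 0 = 0
  0 XOR 0 = 0
  0 XOR 0 = 0
= 1000110010000


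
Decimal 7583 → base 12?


Divide by 12 repeatedly:
7583 ÷ 12 = 631 remainder 11
631 ÷ 12 = 52 remainder 7
52 ÷ 12 = 4 remainder 4
4 ÷ 12 = 0 remainder 4
Reading remainders bottom-up:
= 447B


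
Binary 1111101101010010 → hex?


Group into 4-bit nibbles: 1111101101010010
  1111 = F
  1011 = B
  0101 = 5
  0010 = 2
= 0xFB52


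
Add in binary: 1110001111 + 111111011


Align and add column by column (LSB to MSB, carry propagating):
  01110001111
+ 00111111011
  -----------
  col 0: 1 + 1 + 0 (carry in) = 2 → bit 0, carry out 1
  col 1: 1 + 1 + 1 (carry in) = 3 → bit 1, carry out 1
  col 2: 1 + 0 + 1 (carry in) = 2 → bit 0, carry out 1
  col 3: 1 + 1 + 1 (carry in) = 3 → bit 1, carry out 1
  col 4: 0 + 1 + 1 (carry in) = 2 → bit 0, carry out 1
  col 5: 0 + 1 + 1 (carry in) = 2 → bit 0, carry out 1
  col 6: 0 + 1 + 1 (carry in) = 2 → bit 0, carry out 1
  col 7: 1 + 1 + 1 (carry in) = 3 → bit 1, carry out 1
  col 8: 1 + 1 + 1 (carry in) = 3 → bit 1, carry out 1
  col 9: 1 + 0 + 1 (carry in) = 2 → bit 0, carry out 1
  col 10: 0 + 0 + 1 (carry in) = 1 → bit 1, carry out 0
Reading bits MSB→LSB: 10110001010
Strip leading zeros: 10110001010
= 10110001010


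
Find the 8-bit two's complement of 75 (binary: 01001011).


Original: 01001011
Step 1 - Invert all bits: 10110100
Step 2 - Add 1: 10110100 + 1
= 10110101 (represents -75)


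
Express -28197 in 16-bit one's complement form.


Original: 0110111000100101
Invert all bits:
  bit 0: 0 → 1
  bit 1: 1 → 0
  bit 2: 1 → 0
  bit 3: 0 → 1
  bit 4: 1 → 0
  bit 5: 1 → 0
  bit 6: 1 → 0
  bit 7: 0 → 1
  bit 8: 0 → 1
  bit 9: 0 → 1
  bit 10: 1 → 0
  bit 11: 0 → 1
  bit 12: 0 → 1
  bit 13: 1 → 0
  bit 14: 0 → 1
  bit 15: 1 → 0
= 1001000111011010


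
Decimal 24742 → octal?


Divide by 8 repeatedly:
24742 ÷ 8 = 3092 remainder 6
3092 ÷ 8 = 386 remainder 4
386 ÷ 8 = 48 remainder 2
48 ÷ 8 = 6 remainder 0
6 ÷ 8 = 0 remainder 6
Reading remainders bottom-up:
= 0o60246


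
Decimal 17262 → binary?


Divide by 2 repeatedly:
17262 ÷ 2 = 8631 remainder 0
8631 ÷ 2 = 4315 remainder 1
4315 ÷ 2 = 2157 remainder 1
2157 ÷ 2 = 1078 remainder 1
1078 ÷ 2 = 539 remainder 0
539 ÷ 2 = 269 remainder 1
269 ÷ 2 = 134 remainder 1
134 ÷ 2 = 67 remainder 0
67 ÷ 2 = 33 remainder 1
33 ÷ 2 = 16 remainder 1
16 ÷ 2 = 8 remainder 0
8 ÷ 2 = 4 remainder 0
4 ÷ 2 = 2 remainder 0
2 ÷ 2 = 1 remainder 0
1 ÷ 2 = 0 remainder 1
Reading remainders bottom-up:
= 100001101101110


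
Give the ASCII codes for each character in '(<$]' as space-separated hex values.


String: '(<$]'  (4 characters)
Per-character ASCII lookup:
  '(': special character: '(' = 40 → 0x28
  '<': special character: '<' = 60 → 0x3C
  '$': special character: '$' = 36 → 0x24
  ']': special character: ']' = 93 → 0x5D
= 0x28 0x3C 0x24 0x5D


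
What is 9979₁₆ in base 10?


Positional values:
Position 0: 9 × 16^0 = 9 × 1 = 9
Position 1: 7 × 16^1 = 7 × 16 = 112
Position 2: 9 × 16^2 = 9 × 256 = 2304
Position 3: 9 × 16^3 = 9 × 4096 = 36864
Sum = 9 + 112 + 2304 + 36864
= 39289


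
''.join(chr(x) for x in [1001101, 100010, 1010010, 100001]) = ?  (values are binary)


Codes (binary): 1001101 100010 1010010 100001
Per-code ASCII lookup:
  1001101 = 77  (range 65-90: uppercase, 77 - 65 = 12) → 'M'
  100010 = 34  (special character) → '"'
  1010010 = 82  (range 65-90: uppercase, 82 - 65 = 17) → 'R'
  100001 = 33  (special character) → '!'
= 'M"R!'


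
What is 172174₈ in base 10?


Positional values:
Position 0: 4 × 8^0 = 4
Position 1: 7 × 8^1 = 56
Position 2: 1 × 8^2 = 64
Position 3: 2 × 8^3 = 1024
Position 4: 7 × 8^4 = 28672
Position 5: 1 × 8^5 = 32768
Sum = 4 + 56 + 64 + 1024 + 28672 + 32768
= 62588


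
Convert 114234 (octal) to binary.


Each octal digit → 3 binary bits:
  1 = 001
  1 = 001
  4 = 100
  2 = 010
  3 = 011
  4 = 100
Concatenate: 001 001 100 010 011 100
= 001001100010011100


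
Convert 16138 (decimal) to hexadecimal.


Divide by 16 repeatedly:
16138 ÷ 16 = 1008 remainder 10 (A)
1008 ÷ 16 = 63 remainder 0 (0)
63 ÷ 16 = 3 remainder 15 (F)
3 ÷ 16 = 0 remainder 3 (3)
Reading remainders bottom-up:
= 0x3F0A


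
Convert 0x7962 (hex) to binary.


Each hex digit → 4 binary bits:
  7 = 0111
  9 = 1001
  6 = 0110
  2 = 0010
Concatenate: 0111 1001 0110 0010
= 0111100101100010
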